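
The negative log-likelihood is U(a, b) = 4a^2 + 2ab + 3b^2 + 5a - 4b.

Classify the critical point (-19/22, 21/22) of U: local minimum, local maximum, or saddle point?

local minimum

The Hessian of U is constant: H = [[8, 2], [2, 6]].
det(H) = 8·6 − 2² = 44.
det(H) > 0 and tr(H) = 14 > 0, so H is positive definite and the point is a local minimum.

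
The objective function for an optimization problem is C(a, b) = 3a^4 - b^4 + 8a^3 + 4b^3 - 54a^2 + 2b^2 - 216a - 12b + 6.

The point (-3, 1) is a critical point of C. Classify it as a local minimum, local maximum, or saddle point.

The mixed partial ∂²C/∂a∂b is 0, so the Hessian at any point is diag(C_aa, C_bb) = diag(12(3a^2 + 4a - 9), 4(-3b^2 + 6b + 1)).
At (-3, 1): H = diag(72, 16).
Both eigenvalues are positive, so H is positive definite: a local minimum.

local minimum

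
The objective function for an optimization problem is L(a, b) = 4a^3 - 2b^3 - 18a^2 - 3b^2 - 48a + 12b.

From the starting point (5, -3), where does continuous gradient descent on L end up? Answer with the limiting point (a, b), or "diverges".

L is separable, so gradient descent decouples: a follows -∂L/∂a, b follows -∂L/∂b.
∂L/∂a = 12(a - 4)(a + 1); at a=5 this is 72, so a decreases.
∂L/∂b = -6(b - 1)(b + 2); at b=-3 this is -24, so b increases.
a converges to its nearest critical value 4 (a local min of the a-part); b converges to -2. The iterate converges to (4, -2).

(4, -2)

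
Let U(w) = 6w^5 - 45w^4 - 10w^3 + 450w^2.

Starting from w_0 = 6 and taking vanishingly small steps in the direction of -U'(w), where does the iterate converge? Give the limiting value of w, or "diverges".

U'(w) = 30w(w - 5)(w - 3)(w + 2), so U'(6) = 4320.
Gradient descent moves in the -U' direction, i.e. w is decreasing.
The nearest critical point in that direction is w = 5, where U'' = 2100 > 0 (a local minimum). The iterate converges there.

5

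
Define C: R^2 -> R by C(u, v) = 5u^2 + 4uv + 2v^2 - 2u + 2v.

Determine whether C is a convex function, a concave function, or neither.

convex

C is quadratic, so its Hessian is the constant matrix H = [[10, 4], [4, 4]].
det(H) = 24, tr(H) = 14.
det(H) > 0 and tr(H) > 0, so H is positive definite everywhere: convex.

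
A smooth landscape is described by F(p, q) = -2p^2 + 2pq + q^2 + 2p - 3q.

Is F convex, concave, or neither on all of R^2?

neither

F is quadratic, so its Hessian is the constant matrix H = [[-4, 2], [2, 2]].
det(H) = -12, tr(H) = -2.
det(H) < 0, so H is indefinite: neither convex nor concave.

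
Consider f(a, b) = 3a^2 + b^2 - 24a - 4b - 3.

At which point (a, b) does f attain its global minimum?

f(a,b) separates as P(a) + Q(b) − 3, so its minimum is min P + min Q − 3.
P'(a) = 6a - 24 vanishes at a ∈ {4}; Q'(b) = 2b - 4 vanishes at b ∈ {2}.
Local minima of P (where P''>0): P(4)=-48. Local minima of Q: Q(2)=-4.
So the global minimum of f is P(4) + Q(2) − 3 = -48 − 4 − 3 = -55, attained at (4, 2).

(4, 2)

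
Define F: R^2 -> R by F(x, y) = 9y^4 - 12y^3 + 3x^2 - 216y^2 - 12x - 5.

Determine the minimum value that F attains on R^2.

F(x,y) separates as P(x) + Q(y) − 5, so its minimum is min P + min Q − 5.
P'(x) = 6x - 12 vanishes at x ∈ {2}; Q'(y) = 36y(y - 4)(y + 3) vanishes at y ∈ {-3, 0, 4}.
Local minima of P (where P''>0): P(2)=-12. Local minima of Q: Q(-3)=-891, Q(4)=-1920.
So the global minimum of F is P(2) + Q(4) − 5 = -12 − 1920 − 5 = -1937, attained at (2, 4).

-1937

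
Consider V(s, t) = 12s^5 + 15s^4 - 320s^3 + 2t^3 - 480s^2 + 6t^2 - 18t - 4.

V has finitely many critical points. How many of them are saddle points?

V separates as a function of s plus a function of t, so ∇V=0 decouples.
∂V/∂s = 60s(s - 4)(s + 1)(s + 4) = 0 at s ∈ {-4, -1, 0, 4}; ∂V/∂t = 6(t - 1)(t + 3) = 0 at t ∈ {-3, 1}.
The Hessian is diagonal: diag(V_ss, V_tt). Second derivatives: V_ss(-4)=-5760, V_ss(-1)=900, V_ss(0)=-960, V_ss(4)=9600; V_tt(-3)=-24, V_tt(1)=24.
Saddle points occur where the two diagonal entries have opposite signs: (-4, 1), (-1, -3), (0, 1), (4, -3). Count: 4.

4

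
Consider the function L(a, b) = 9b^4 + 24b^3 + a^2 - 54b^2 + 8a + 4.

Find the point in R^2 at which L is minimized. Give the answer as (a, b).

(-4, -3)

L(a,b) separates as P(a) + Q(b) + 4, so its minimum is min P + min Q + 4.
P'(a) = 2a + 8 vanishes at a ∈ {-4}; Q'(b) = 36b(b - 1)(b + 3) vanishes at b ∈ {-3, 0, 1}.
Local minima of P (where P''>0): P(-4)=-16. Local minima of Q: Q(-3)=-405, Q(1)=-21.
So the global minimum of L is P(-4) + Q(-3) + 4 = -16 − 405 + 4 = -417, attained at (-4, -3).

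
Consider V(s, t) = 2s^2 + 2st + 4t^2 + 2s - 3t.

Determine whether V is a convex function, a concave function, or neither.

convex

V is quadratic, so its Hessian is the constant matrix H = [[4, 2], [2, 8]].
det(H) = 28, tr(H) = 12.
det(H) > 0 and tr(H) > 0, so H is positive definite everywhere: convex.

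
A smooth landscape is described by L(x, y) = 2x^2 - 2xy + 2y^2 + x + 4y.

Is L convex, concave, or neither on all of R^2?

convex

L is quadratic, so its Hessian is the constant matrix H = [[4, -2], [-2, 4]].
det(H) = 12, tr(H) = 8.
det(H) > 0 and tr(H) > 0, so H is positive definite everywhere: convex.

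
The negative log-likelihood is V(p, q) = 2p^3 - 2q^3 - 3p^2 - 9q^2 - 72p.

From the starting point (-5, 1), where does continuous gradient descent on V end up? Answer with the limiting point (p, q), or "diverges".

V is separable, so gradient descent decouples: p follows -∂V/∂p, q follows -∂V/∂q.
∂V/∂p = 6(p - 4)(p + 3); at p=-5 this is 108, so p decreases.
∂V/∂q = -6q(q + 3); at q=1 this is -24, so q increases.
The p-coordinate has no critical point in that direction and runs off to infinity.

diverges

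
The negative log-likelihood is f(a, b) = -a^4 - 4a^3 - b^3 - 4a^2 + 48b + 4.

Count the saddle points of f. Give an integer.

3

f separates as a function of a plus a function of b, so ∇f=0 decouples.
∂f/∂a = -4a(a + 1)(a + 2) = 0 at a ∈ {-2, -1, 0}; ∂f/∂b = -3(b - 4)(b + 4) = 0 at b ∈ {-4, 4}.
The Hessian is diagonal: diag(f_aa, f_bb). Second derivatives: f_aa(-2)=-8, f_aa(-1)=4, f_aa(0)=-8; f_bb(-4)=24, f_bb(4)=-24.
Saddle points occur where the two diagonal entries have opposite signs: (-2, -4), (-1, 4), (0, -4). Count: 3.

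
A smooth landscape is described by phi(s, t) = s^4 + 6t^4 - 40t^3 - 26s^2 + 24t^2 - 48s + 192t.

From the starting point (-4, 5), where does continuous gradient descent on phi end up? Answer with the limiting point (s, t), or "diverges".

(-3, 4)

phi is separable, so gradient descent decouples: s follows -∂phi/∂s, t follows -∂phi/∂t.
∂phi/∂s = 4(s - 4)(s + 1)(s + 3); at s=-4 this is -96, so s increases.
∂phi/∂t = 24(t - 4)(t - 2)(t + 1); at t=5 this is 432, so t decreases.
s converges to its nearest critical value -3 (a local min of the s-part); t converges to 4. The iterate converges to (-3, 4).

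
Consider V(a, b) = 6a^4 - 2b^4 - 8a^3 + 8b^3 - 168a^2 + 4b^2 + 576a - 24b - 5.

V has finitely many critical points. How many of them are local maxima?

V separates as a function of a plus a function of b, so ∇V=0 decouples.
∂V/∂a = 24(a - 3)(a - 2)(a + 4) = 0 at a ∈ {-4, 2, 3}; ∂V/∂b = -8(b - 3)(b - 1)(b + 1) = 0 at b ∈ {-1, 1, 3}.
The Hessian is diagonal: diag(V_aa, V_bb). Second derivatives: V_aa(-4)=1008, V_aa(2)=-144, V_aa(3)=168; V_bb(-1)=-64, V_bb(1)=32, V_bb(3)=-64.
Local maxima occur where both diagonal entries negative: (2, -1), (2, 3). Count: 2.

2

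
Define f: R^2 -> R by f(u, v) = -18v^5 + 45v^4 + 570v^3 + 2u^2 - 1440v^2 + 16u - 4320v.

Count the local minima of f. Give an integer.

f separates as a function of u plus a function of v, so ∇f=0 decouples.
∂f/∂u = 4(u + 4) = 0 at u ∈ {-4}; ∂f/∂v = -90(v - 4)(v - 3)(v + 1)(v + 4) = 0 at v ∈ {-4, -1, 3, 4}.
The Hessian is diagonal: diag(f_uu, f_vv). Second derivatives: f_uu(-4)=4; f_vv(-4)=15120, f_vv(-1)=-5400, f_vv(3)=2520, f_vv(4)=-3600.
Local minima occur where both diagonal entries positive: (-4, -4), (-4, 3). Count: 2.

2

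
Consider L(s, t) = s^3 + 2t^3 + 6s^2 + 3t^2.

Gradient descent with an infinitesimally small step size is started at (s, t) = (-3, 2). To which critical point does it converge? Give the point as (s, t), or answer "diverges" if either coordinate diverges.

(0, 0)

L is separable, so gradient descent decouples: s follows -∂L/∂s, t follows -∂L/∂t.
∂L/∂s = 3s(s + 4); at s=-3 this is -9, so s increases.
∂L/∂t = 6t(t + 1); at t=2 this is 36, so t decreases.
s converges to its nearest critical value 0 (a local min of the s-part); t converges to 0. The iterate converges to (0, 0).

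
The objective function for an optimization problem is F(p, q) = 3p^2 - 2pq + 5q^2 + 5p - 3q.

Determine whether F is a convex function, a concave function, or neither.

F is quadratic, so its Hessian is the constant matrix H = [[6, -2], [-2, 10]].
det(H) = 56, tr(H) = 16.
det(H) > 0 and tr(H) > 0, so H is positive definite everywhere: convex.

convex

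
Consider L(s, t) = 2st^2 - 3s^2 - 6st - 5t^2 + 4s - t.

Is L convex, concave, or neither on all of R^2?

The term 2st^2 is cubic, so the Hessian is not constant.
∂²L/∂t² = 4s - 10, which takes both signs as s varies (negative for sufficiently negative s). A diagonal entry of the Hessian changing sign means the Hessian is neither positive- nor negative-semidefinite on all of R^2.

neither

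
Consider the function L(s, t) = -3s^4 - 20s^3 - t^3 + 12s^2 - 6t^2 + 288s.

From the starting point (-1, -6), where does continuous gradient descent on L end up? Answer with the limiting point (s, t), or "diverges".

L is separable, so gradient descent decouples: s follows -∂L/∂s, t follows -∂L/∂t.
∂L/∂s = -12(s - 2)(s + 3)(s + 4); at s=-1 this is 216, so s decreases.
∂L/∂t = -3t(t + 4); at t=-6 this is -36, so t increases.
s converges to its nearest critical value -3 (a local min of the s-part); t converges to -4. The iterate converges to (-3, -4).

(-3, -4)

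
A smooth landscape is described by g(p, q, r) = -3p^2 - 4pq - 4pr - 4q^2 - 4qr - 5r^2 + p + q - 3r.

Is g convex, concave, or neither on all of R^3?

g is quadratic, so its Hessian is the constant matrix H = [[-6, -4, -4], [-4, -8, -4], [-4, -4, -10]].
Leading principal minors: -6, 32, -224.
Signs alternate −, +, − ⇒ H ≺ 0 ⇒ concave.

concave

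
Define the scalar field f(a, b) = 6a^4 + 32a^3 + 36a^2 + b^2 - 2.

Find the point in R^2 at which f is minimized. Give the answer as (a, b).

f(a,b) separates as P(a) + Q(b) − 2, so its minimum is min P + min Q − 2.
P'(a) = 24a(a + 1)(a + 3) vanishes at a ∈ {-3, -1, 0}; Q'(b) = 2b vanishes at b ∈ {0}.
Local minima of P (where P''>0): P(-3)=-54, P(0)=0. Local minima of Q: Q(0)=0.
So the global minimum of f is P(-3) + Q(0) − 2 = -54 + 0 − 2 = -56, attained at (-3, 0).

(-3, 0)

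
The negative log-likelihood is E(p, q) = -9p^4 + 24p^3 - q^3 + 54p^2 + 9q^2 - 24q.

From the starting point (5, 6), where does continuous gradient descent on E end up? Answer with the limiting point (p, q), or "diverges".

diverges

E is separable, so gradient descent decouples: p follows -∂E/∂p, q follows -∂E/∂q.
∂E/∂p = -36p(p - 3)(p + 1); at p=5 this is -2160, so p increases.
∂E/∂q = -3(q - 4)(q - 2); at q=6 this is -24, so q increases.
The p-coordinate has no critical point in that direction and runs off to infinity.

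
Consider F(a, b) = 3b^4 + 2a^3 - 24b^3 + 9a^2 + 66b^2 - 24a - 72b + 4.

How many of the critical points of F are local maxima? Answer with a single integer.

F separates as a function of a plus a function of b, so ∇F=0 decouples.
∂F/∂a = 6(a - 1)(a + 4) = 0 at a ∈ {-4, 1}; ∂F/∂b = 12(b - 3)(b - 2)(b - 1) = 0 at b ∈ {1, 2, 3}.
The Hessian is diagonal: diag(F_aa, F_bb). Second derivatives: F_aa(-4)=-30, F_aa(1)=30; F_bb(1)=24, F_bb(2)=-12, F_bb(3)=24.
Local maxima occur where both diagonal entries negative: (-4, 2). Count: 1.

1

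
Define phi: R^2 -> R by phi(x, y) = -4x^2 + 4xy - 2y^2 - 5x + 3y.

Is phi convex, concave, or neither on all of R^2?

concave

phi is quadratic, so its Hessian is the constant matrix H = [[-8, 4], [4, -4]].
det(H) = 16, tr(H) = -12.
det(H) > 0 and tr(H) < 0, so H is negative definite everywhere: concave.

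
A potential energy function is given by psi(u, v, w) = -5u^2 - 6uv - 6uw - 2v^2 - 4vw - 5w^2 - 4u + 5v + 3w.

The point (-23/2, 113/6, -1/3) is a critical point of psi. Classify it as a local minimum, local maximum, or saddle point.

local maximum

The Hessian is constant: H = [[-10, -6, -6], [-6, -4, -4], [-6, -4, -10]].
Leading principal minors: Δ₁ = -10, Δ₂ = 4, Δ₃ = -24.
The minors alternate sign starting negative (−, +, −), so H is negative definite: a local maximum.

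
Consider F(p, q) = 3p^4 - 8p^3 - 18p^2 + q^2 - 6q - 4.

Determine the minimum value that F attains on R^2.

-148

F(p,q) separates as A(p) + B(q) − 4, so its minimum is min A + min B − 4.
A'(p) = 12p(p - 3)(p + 1) vanishes at p ∈ {-1, 0, 3}; B'(q) = 2q - 6 vanishes at q ∈ {3}.
Local minima of A (where A''>0): A(-1)=-7, A(3)=-135. Local minima of B: B(3)=-9.
So the global minimum of F is A(3) + B(3) − 4 = -135 − 9 − 4 = -148, attained at (3, 3).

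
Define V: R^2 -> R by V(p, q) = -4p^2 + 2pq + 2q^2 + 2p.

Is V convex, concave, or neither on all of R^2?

neither

V is quadratic, so its Hessian is the constant matrix H = [[-8, 2], [2, 4]].
det(H) = -36, tr(H) = -4.
det(H) < 0, so H is indefinite: neither convex nor concave.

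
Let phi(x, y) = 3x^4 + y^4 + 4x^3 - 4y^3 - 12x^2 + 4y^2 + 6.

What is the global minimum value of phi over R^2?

phi(x,y) separates as P(x) + Q(y) + 6, so its minimum is min P + min Q + 6.
P'(x) = 12x(x - 1)(x + 2) vanishes at x ∈ {-2, 0, 1}; Q'(y) = 4y(y - 2)(y - 1) vanishes at y ∈ {0, 1, 2}.
Local minima of P (where P''>0): P(-2)=-32, P(1)=-5. Local minima of Q: Q(0)=0, Q(2)=0.
So the global minimum of phi is P(-2) + Q(0) + 6 = -32 + 0 + 6 = -26, attained at (-2, 0).

-26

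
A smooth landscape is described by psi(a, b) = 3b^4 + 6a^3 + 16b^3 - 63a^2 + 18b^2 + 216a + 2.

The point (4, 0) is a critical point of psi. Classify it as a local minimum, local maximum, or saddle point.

The mixed partial ∂²psi/∂a∂b is 0, so the Hessian at any point is diag(psi_aa, psi_bb) = diag(18(2a - 7), 12(3b^2 + 8b + 3)).
At (4, 0): H = diag(18, 36).
Both eigenvalues are positive, so H is positive definite: a local minimum.

local minimum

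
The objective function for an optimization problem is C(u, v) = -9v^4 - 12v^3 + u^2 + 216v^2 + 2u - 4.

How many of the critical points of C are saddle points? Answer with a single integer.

C separates as a function of u plus a function of v, so ∇C=0 decouples.
∂C/∂u = 2(u + 1) = 0 at u ∈ {-1}; ∂C/∂v = -36v(v - 3)(v + 4) = 0 at v ∈ {-4, 0, 3}.
The Hessian is diagonal: diag(C_uu, C_vv). Second derivatives: C_uu(-1)=2; C_vv(-4)=-1008, C_vv(0)=432, C_vv(3)=-756.
Saddle points occur where the two diagonal entries have opposite signs: (-1, -4), (-1, 3). Count: 2.

2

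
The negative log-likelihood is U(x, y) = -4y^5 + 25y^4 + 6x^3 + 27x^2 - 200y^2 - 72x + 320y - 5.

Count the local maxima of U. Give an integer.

U separates as a function of x plus a function of y, so ∇U=0 decouples.
∂U/∂x = 18(x - 1)(x + 4) = 0 at x ∈ {-4, 1}; ∂U/∂y = -20(y - 4)(y - 2)(y - 1)(y + 2) = 0 at y ∈ {-2, 1, 2, 4}.
The Hessian is diagonal: diag(U_xx, U_yy). Second derivatives: U_xx(-4)=-90, U_xx(1)=90; U_yy(-2)=1440, U_yy(1)=-180, U_yy(2)=160, U_yy(4)=-720.
Local maxima occur where both diagonal entries negative: (-4, 1), (-4, 4). Count: 2.

2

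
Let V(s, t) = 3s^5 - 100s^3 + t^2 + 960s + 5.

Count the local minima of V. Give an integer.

V separates as a function of s plus a function of t, so ∇V=0 decouples.
∂V/∂s = 15(s - 4)(s - 2)(s + 2)(s + 4) = 0 at s ∈ {-4, -2, 2, 4}; ∂V/∂t = 2t = 0 at t ∈ {0}.
The Hessian is diagonal: diag(V_ss, V_tt). Second derivatives: V_ss(-4)=-1440, V_ss(-2)=720, V_ss(2)=-720, V_ss(4)=1440; V_tt(0)=2.
Local minima occur where both diagonal entries positive: (-2, 0), (4, 0). Count: 2.

2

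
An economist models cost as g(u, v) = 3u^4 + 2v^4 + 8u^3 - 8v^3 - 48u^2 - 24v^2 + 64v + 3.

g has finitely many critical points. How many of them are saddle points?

4

g separates as a function of u plus a function of v, so ∇g=0 decouples.
∂g/∂u = 12u(u - 2)(u + 4) = 0 at u ∈ {-4, 0, 2}; ∂g/∂v = 8(v - 4)(v - 1)(v + 2) = 0 at v ∈ {-2, 1, 4}.
The Hessian is diagonal: diag(g_uu, g_vv). Second derivatives: g_uu(-4)=288, g_uu(0)=-96, g_uu(2)=144; g_vv(-2)=144, g_vv(1)=-72, g_vv(4)=144.
Saddle points occur where the two diagonal entries have opposite signs: (-4, 1), (0, -2), (0, 4), (2, 1). Count: 4.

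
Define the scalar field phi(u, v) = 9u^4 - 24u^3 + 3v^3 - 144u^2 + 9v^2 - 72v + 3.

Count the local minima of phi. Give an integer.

2

phi separates as a function of u plus a function of v, so ∇phi=0 decouples.
∂phi/∂u = 36u(u - 4)(u + 2) = 0 at u ∈ {-2, 0, 4}; ∂phi/∂v = 9(v - 2)(v + 4) = 0 at v ∈ {-4, 2}.
The Hessian is diagonal: diag(phi_uu, phi_vv). Second derivatives: phi_uu(-2)=432, phi_uu(0)=-288, phi_uu(4)=864; phi_vv(-4)=-54, phi_vv(2)=54.
Local minima occur where both diagonal entries positive: (-2, 2), (4, 2). Count: 2.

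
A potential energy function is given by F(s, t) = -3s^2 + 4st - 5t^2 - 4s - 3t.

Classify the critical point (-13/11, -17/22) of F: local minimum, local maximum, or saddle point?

The Hessian of F is constant: H = [[-6, 4], [4, -10]].
det(H) = (-6)·(-10) − 4² = 44.
det(H) > 0 and tr(H) = -16 < 0, so H is negative definite and the point is a local maximum.

local maximum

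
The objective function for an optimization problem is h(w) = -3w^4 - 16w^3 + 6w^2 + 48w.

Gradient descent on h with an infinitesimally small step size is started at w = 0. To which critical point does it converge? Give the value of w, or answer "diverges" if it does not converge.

-1

h'(w) = -12(w - 1)(w + 1)(w + 4), so h'(0) = 48.
Gradient descent moves in the -h' direction, i.e. w is decreasing.
The nearest critical point in that direction is w = -1, where h'' = 72 > 0 (a local minimum). The iterate converges there.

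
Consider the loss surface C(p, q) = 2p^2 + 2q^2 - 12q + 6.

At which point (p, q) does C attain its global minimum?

(0, 3)

C(p,q) separates as A(p) + B(q) + 6, so its minimum is min A + min B + 6.
A'(p) = 4p vanishes at p ∈ {0}; B'(q) = 4q - 12 vanishes at q ∈ {3}.
Local minima of A (where A''>0): A(0)=0. Local minima of B: B(3)=-18.
So the global minimum of C is A(0) + B(3) + 6 = 0 − 18 + 6 = -12, attained at (0, 3).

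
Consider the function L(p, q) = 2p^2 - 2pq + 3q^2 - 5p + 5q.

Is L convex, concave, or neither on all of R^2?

L is quadratic, so its Hessian is the constant matrix H = [[4, -2], [-2, 6]].
det(H) = 20, tr(H) = 10.
det(H) > 0 and tr(H) > 0, so H is positive definite everywhere: convex.

convex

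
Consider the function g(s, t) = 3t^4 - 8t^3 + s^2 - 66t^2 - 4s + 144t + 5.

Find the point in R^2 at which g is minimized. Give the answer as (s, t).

g(s,t) separates as P(s) + Q(t) + 5, so its minimum is min P + min Q + 5.
P'(s) = 2s - 4 vanishes at s ∈ {2}; Q'(t) = 12(t - 4)(t - 1)(t + 3) vanishes at t ∈ {-3, 1, 4}.
Local minima of P (where P''>0): P(2)=-4. Local minima of Q: Q(-3)=-567, Q(4)=-224.
So the global minimum of g is P(2) + Q(-3) + 5 = -4 − 567 + 5 = -566, attained at (2, -3).

(2, -3)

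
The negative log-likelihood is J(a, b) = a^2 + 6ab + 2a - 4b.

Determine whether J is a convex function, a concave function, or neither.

neither

J is quadratic, so its Hessian is the constant matrix H = [[2, 6], [6, 0]].
det(H) = -36, tr(H) = 2.
det(H) < 0, so H is indefinite: neither convex nor concave.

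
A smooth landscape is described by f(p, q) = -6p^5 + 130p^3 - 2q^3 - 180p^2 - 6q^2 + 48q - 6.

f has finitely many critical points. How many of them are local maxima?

f separates as a function of p plus a function of q, so ∇f=0 decouples.
∂f/∂p = -30p(p - 3)(p - 1)(p + 4) = 0 at p ∈ {-4, 0, 1, 3}; ∂f/∂q = -6(q - 2)(q + 4) = 0 at q ∈ {-4, 2}.
The Hessian is diagonal: diag(f_pp, f_qq). Second derivatives: f_pp(-4)=4200, f_pp(0)=-360, f_pp(1)=300, f_pp(3)=-1260; f_qq(-4)=36, f_qq(2)=-36.
Local maxima occur where both diagonal entries negative: (0, 2), (3, 2). Count: 2.

2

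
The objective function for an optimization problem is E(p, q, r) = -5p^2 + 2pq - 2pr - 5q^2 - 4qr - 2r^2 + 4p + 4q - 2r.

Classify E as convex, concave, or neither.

concave

E is quadratic, so its Hessian is the constant matrix H = [[-10, 2, -2], [2, -10, -4], [-2, -4, -4]].
Leading principal minors: -10, 96, -152.
Signs alternate −, +, − ⇒ H ≺ 0 ⇒ concave.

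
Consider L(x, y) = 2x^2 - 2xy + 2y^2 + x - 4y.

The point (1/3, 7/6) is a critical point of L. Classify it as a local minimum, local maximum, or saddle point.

The Hessian of L is constant: H = [[4, -2], [-2, 4]].
det(H) = 4·4 − (-2)² = 12.
det(H) > 0 and tr(H) = 8 > 0, so H is positive definite and the point is a local minimum.

local minimum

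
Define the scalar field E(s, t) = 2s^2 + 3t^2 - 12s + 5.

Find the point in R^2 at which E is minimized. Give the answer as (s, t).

(3, 0)

E(s,t) separates as P(s) + Q(t) + 5, so its minimum is min P + min Q + 5.
P'(s) = 4s - 12 vanishes at s ∈ {3}; Q'(t) = 6t vanishes at t ∈ {0}.
Local minima of P (where P''>0): P(3)=-18. Local minima of Q: Q(0)=0.
So the global minimum of E is P(3) + Q(0) + 5 = -18 + 0 + 5 = -13, attained at (3, 0).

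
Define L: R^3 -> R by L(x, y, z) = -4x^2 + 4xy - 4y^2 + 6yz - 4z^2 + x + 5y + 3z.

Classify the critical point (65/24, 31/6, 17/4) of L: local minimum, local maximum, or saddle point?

The Hessian is constant: H = [[-8, 4, 0], [4, -8, 6], [0, 6, -8]].
Leading principal minors: Δ₁ = -8, Δ₂ = 48, Δ₃ = -96.
The minors alternate sign starting negative (−, +, −), so H is negative definite: a local maximum.

local maximum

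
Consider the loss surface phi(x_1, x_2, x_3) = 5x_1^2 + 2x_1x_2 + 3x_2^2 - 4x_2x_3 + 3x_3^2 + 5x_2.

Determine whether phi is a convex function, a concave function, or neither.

convex

phi is quadratic, so its Hessian is the constant matrix H = [[10, 2, 0], [2, 6, -4], [0, -4, 6]].
Leading principal minors: 10, 56, 176.
All positive ⇒ H ≻ 0 ⇒ convex.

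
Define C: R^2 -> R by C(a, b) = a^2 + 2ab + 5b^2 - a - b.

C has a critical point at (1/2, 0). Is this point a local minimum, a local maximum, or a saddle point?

The Hessian of C is constant: H = [[2, 2], [2, 10]].
det(H) = 2·10 − 2² = 16.
det(H) > 0 and tr(H) = 12 > 0, so H is positive definite and the point is a local minimum.

local minimum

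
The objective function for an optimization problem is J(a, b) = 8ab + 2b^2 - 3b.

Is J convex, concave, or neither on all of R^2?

J is quadratic, so its Hessian is the constant matrix H = [[0, 8], [8, 4]].
det(H) = -64, tr(H) = 4.
det(H) < 0, so H is indefinite: neither convex nor concave.

neither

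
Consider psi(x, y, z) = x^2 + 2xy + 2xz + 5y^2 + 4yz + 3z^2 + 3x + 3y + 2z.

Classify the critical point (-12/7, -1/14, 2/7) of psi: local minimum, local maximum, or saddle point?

The Hessian is constant: H = [[2, 2, 2], [2, 10, 4], [2, 4, 6]].
Leading principal minors: Δ₁ = 2, Δ₂ = 16, Δ₃ = 56.
All leading minors are positive, so H is positive definite: a local minimum.

local minimum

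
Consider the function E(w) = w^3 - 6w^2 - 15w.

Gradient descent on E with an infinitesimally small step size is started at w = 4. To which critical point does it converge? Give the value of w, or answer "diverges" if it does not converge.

5

E'(w) = 3(w - 5)(w + 1), so E'(4) = -15.
Gradient descent moves in the -E' direction, i.e. w is increasing.
The nearest critical point in that direction is w = 5, where E'' = 18 > 0 (a local minimum). The iterate converges there.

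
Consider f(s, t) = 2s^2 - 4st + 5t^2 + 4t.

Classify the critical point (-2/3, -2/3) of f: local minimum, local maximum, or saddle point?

local minimum

The Hessian of f is constant: H = [[4, -4], [-4, 10]].
det(H) = 4·10 − (-4)² = 24.
det(H) > 0 and tr(H) = 14 > 0, so H is positive definite and the point is a local minimum.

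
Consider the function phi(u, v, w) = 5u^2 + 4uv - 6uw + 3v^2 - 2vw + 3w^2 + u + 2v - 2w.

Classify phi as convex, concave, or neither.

phi is quadratic, so its Hessian is the constant matrix H = [[10, 4, -6], [4, 6, -2], [-6, -2, 6]].
Leading principal minors: 10, 44, 104.
All positive ⇒ H ≻ 0 ⇒ convex.

convex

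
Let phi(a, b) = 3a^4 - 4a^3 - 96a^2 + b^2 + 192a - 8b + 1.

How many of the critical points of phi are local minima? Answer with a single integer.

phi separates as a function of a plus a function of b, so ∇phi=0 decouples.
∂phi/∂a = 12(a - 4)(a - 1)(a + 4) = 0 at a ∈ {-4, 1, 4}; ∂phi/∂b = 2(b - 4) = 0 at b ∈ {4}.
The Hessian is diagonal: diag(phi_aa, phi_bb). Second derivatives: phi_aa(-4)=480, phi_aa(1)=-180, phi_aa(4)=288; phi_bb(4)=2.
Local minima occur where both diagonal entries positive: (-4, 4), (4, 4). Count: 2.

2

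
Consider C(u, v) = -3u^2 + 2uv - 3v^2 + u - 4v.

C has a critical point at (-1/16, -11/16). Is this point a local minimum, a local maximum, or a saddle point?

local maximum

The Hessian of C is constant: H = [[-6, 2], [2, -6]].
det(H) = (-6)·(-6) − 2² = 32.
det(H) > 0 and tr(H) = -12 < 0, so H is negative definite and the point is a local maximum.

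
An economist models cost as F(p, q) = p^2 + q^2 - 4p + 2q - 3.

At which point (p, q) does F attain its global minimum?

(2, -1)

F(p,q) separates as A(p) + B(q) − 3, so its minimum is min A + min B − 3.
A'(p) = 2p - 4 vanishes at p ∈ {2}; B'(q) = 2q + 2 vanishes at q ∈ {-1}.
Local minima of A (where A''>0): A(2)=-4. Local minima of B: B(-1)=-1.
So the global minimum of F is A(2) + B(-1) − 3 = -4 − 1 − 3 = -8, attained at (2, -1).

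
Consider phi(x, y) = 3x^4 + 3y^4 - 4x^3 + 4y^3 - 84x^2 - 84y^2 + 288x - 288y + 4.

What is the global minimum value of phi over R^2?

-2940

phi(x,y) separates as P(x) + Q(y) + 4, so its minimum is min P + min Q + 4.
P'(x) = 12(x - 3)(x - 2)(x + 4) vanishes at x ∈ {-4, 2, 3}; Q'(y) = 12(y - 4)(y + 2)(y + 3) vanishes at y ∈ {-3, -2, 4}.
Local minima of P (where P''>0): P(-4)=-1472, P(3)=243. Local minima of Q: Q(-3)=243, Q(4)=-1472.
So the global minimum of phi is P(-4) + Q(4) + 4 = -1472 − 1472 + 4 = -2940, attained at (-4, 4).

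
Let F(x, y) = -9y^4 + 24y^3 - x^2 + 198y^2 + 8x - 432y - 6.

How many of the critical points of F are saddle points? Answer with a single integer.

F separates as a function of x plus a function of y, so ∇F=0 decouples.
∂F/∂x = -2(x - 4) = 0 at x ∈ {4}; ∂F/∂y = -36(y - 4)(y - 1)(y + 3) = 0 at y ∈ {-3, 1, 4}.
The Hessian is diagonal: diag(F_xx, F_yy). Second derivatives: F_xx(4)=-2; F_yy(-3)=-1008, F_yy(1)=432, F_yy(4)=-756.
Saddle points occur where the two diagonal entries have opposite signs: (4, 1). Count: 1.

1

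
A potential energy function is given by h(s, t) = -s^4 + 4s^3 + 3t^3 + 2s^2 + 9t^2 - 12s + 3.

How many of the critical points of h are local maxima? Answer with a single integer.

h separates as a function of s plus a function of t, so ∇h=0 decouples.
∂h/∂s = -4(s - 3)(s - 1)(s + 1) = 0 at s ∈ {-1, 1, 3}; ∂h/∂t = 9t(t + 2) = 0 at t ∈ {-2, 0}.
The Hessian is diagonal: diag(h_ss, h_tt). Second derivatives: h_ss(-1)=-32, h_ss(1)=16, h_ss(3)=-32; h_tt(-2)=-18, h_tt(0)=18.
Local maxima occur where both diagonal entries negative: (-1, -2), (3, -2). Count: 2.

2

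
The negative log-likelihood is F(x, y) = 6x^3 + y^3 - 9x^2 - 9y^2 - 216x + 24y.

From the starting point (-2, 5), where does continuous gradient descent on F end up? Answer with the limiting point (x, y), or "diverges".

F is separable, so gradient descent decouples: x follows -∂F/∂x, y follows -∂F/∂y.
∂F/∂x = 18(x - 4)(x + 3); at x=-2 this is -108, so x increases.
∂F/∂y = 3(y - 4)(y - 2); at y=5 this is 9, so y decreases.
x converges to its nearest critical value 4 (a local min of the x-part); y converges to 4. The iterate converges to (4, 4).

(4, 4)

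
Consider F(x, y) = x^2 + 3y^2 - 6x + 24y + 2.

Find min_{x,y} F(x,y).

F(x,y) separates as P(x) + Q(y) + 2, so its minimum is min P + min Q + 2.
P'(x) = 2x - 6 vanishes at x ∈ {3}; Q'(y) = 6y + 24 vanishes at y ∈ {-4}.
Local minima of P (where P''>0): P(3)=-9. Local minima of Q: Q(-4)=-48.
So the global minimum of F is P(3) + Q(-4) + 2 = -9 − 48 + 2 = -55, attained at (3, -4).

-55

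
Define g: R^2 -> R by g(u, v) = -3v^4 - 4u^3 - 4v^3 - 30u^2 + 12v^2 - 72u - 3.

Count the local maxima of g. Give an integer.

2

g separates as a function of u plus a function of v, so ∇g=0 decouples.
∂g/∂u = -12(u + 2)(u + 3) = 0 at u ∈ {-3, -2}; ∂g/∂v = -12v(v - 1)(v + 2) = 0 at v ∈ {-2, 0, 1}.
The Hessian is diagonal: diag(g_uu, g_vv). Second derivatives: g_uu(-3)=12, g_uu(-2)=-12; g_vv(-2)=-72, g_vv(0)=24, g_vv(1)=-36.
Local maxima occur where both diagonal entries negative: (-2, -2), (-2, 1). Count: 2.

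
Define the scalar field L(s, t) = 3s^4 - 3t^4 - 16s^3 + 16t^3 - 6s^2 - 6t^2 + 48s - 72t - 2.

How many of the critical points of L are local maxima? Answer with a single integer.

2

L separates as a function of s plus a function of t, so ∇L=0 decouples.
∂L/∂s = 12(s - 4)(s - 1)(s + 1) = 0 at s ∈ {-1, 1, 4}; ∂L/∂t = -12(t - 3)(t - 2)(t + 1) = 0 at t ∈ {-1, 2, 3}.
The Hessian is diagonal: diag(L_ss, L_tt). Second derivatives: L_ss(-1)=120, L_ss(1)=-72, L_ss(4)=180; L_tt(-1)=-144, L_tt(2)=36, L_tt(3)=-48.
Local maxima occur where both diagonal entries negative: (1, -1), (1, 3). Count: 2.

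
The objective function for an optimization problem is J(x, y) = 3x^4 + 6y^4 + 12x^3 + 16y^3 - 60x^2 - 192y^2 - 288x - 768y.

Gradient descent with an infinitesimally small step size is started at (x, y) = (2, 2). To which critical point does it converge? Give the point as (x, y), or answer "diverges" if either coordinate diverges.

(3, 4)

J is separable, so gradient descent decouples: x follows -∂J/∂x, y follows -∂J/∂y.
∂J/∂x = 12(x - 3)(x + 2)(x + 4); at x=2 this is -288, so x increases.
∂J/∂y = 24(y - 4)(y + 2)(y + 4); at y=2 this is -1152, so y increases.
x converges to its nearest critical value 3 (a local min of the x-part); y converges to 4. The iterate converges to (3, 4).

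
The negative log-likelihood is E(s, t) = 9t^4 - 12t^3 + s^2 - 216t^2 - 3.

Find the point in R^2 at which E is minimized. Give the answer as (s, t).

(0, 4)

E(s,t) separates as P(s) + Q(t) − 3, so its minimum is min P + min Q − 3.
P'(s) = 2s vanishes at s ∈ {0}; Q'(t) = 36t(t - 4)(t + 3) vanishes at t ∈ {-3, 0, 4}.
Local minima of P (where P''>0): P(0)=0. Local minima of Q: Q(-3)=-891, Q(4)=-1920.
So the global minimum of E is P(0) + Q(4) − 3 = 0 − 1920 − 3 = -1923, attained at (0, 4).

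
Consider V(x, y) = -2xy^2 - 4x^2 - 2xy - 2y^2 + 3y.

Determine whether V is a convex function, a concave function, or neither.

neither

The term -2xy^2 is cubic, so the Hessian is not constant.
∂²V/∂y² = -4x - 4, which takes both signs as x varies (negative for sufficiently large x). A diagonal entry of the Hessian changing sign means the Hessian is neither positive- nor negative-semidefinite on all of R^2.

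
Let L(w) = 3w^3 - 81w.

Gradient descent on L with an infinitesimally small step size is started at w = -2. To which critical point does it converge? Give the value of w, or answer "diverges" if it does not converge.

L'(w) = 9(w - 3)(w + 3), so L'(-2) = -45.
Gradient descent moves in the -L' direction, i.e. w is increasing.
The nearest critical point in that direction is w = 3, where L'' = 54 > 0 (a local minimum). The iterate converges there.

3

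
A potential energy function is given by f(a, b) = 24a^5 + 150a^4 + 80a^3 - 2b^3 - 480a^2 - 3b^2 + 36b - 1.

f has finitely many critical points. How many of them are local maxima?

2

f separates as a function of a plus a function of b, so ∇f=0 decouples.
∂f/∂a = 120a(a - 1)(a + 2)(a + 4) = 0 at a ∈ {-4, -2, 0, 1}; ∂f/∂b = -6(b - 2)(b + 3) = 0 at b ∈ {-3, 2}.
The Hessian is diagonal: diag(f_aa, f_bb). Second derivatives: f_aa(-4)=-4800, f_aa(-2)=1440, f_aa(0)=-960, f_aa(1)=1800; f_bb(-3)=30, f_bb(2)=-30.
Local maxima occur where both diagonal entries negative: (-4, 2), (0, 2). Count: 2.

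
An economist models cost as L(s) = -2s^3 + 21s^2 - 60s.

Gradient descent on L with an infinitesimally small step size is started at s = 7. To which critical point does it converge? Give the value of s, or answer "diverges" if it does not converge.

diverges

L'(s) = -6(s - 5)(s - 2), so L'(7) = -60.
Gradient descent moves in the -L' direction, i.e. s is increasing.
There is no critical point above s=7, and L' keeps the same sign, so the iterate runs off to +∞.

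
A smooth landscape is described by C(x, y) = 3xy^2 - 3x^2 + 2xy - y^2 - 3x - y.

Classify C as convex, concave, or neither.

neither

The term 3xy^2 is cubic, so the Hessian is not constant.
∂²C/∂y² = 6x - 2, which takes both signs as x varies (negative for sufficiently negative x). A diagonal entry of the Hessian changing sign means the Hessian is neither positive- nor negative-semidefinite on all of R^2.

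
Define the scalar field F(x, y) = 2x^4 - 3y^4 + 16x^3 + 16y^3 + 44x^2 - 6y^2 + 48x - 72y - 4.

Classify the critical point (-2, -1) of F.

The mixed partial ∂²F/∂x∂y is 0, so the Hessian at any point is diag(F_xx, F_yy) = diag(8(3x^2 + 12x + 11), 12(-3y^2 + 8y - 1)).
At (-2, -1): H = diag(-8, -144).
Both eigenvalues are negative, so H is negative definite: a local maximum.

local maximum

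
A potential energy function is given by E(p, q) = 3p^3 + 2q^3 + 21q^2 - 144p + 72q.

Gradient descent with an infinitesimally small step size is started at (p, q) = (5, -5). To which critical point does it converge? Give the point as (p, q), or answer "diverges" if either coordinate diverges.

E is separable, so gradient descent decouples: p follows -∂E/∂p, q follows -∂E/∂q.
∂E/∂p = 9(p - 4)(p + 4); at p=5 this is 81, so p decreases.
∂E/∂q = 6(q + 3)(q + 4); at q=-5 this is 12, so q decreases.
The q-coordinate has no critical point in that direction and runs off to infinity.

diverges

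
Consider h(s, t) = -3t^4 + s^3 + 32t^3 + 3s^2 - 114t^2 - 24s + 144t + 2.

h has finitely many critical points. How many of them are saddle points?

3

h separates as a function of s plus a function of t, so ∇h=0 decouples.
∂h/∂s = 3(s - 2)(s + 4) = 0 at s ∈ {-4, 2}; ∂h/∂t = -12(t - 4)(t - 3)(t - 1) = 0 at t ∈ {1, 3, 4}.
The Hessian is diagonal: diag(h_ss, h_tt). Second derivatives: h_ss(-4)=-18, h_ss(2)=18; h_tt(1)=-72, h_tt(3)=24, h_tt(4)=-36.
Saddle points occur where the two diagonal entries have opposite signs: (-4, 3), (2, 1), (2, 4). Count: 3.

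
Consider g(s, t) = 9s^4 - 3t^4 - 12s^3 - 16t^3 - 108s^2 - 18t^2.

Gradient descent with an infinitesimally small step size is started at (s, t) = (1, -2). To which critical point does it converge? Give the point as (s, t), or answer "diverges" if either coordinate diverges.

(3, -1)

g is separable, so gradient descent decouples: s follows -∂g/∂s, t follows -∂g/∂t.
∂g/∂s = 36s(s - 3)(s + 2); at s=1 this is -216, so s increases.
∂g/∂t = -12t(t + 1)(t + 3); at t=-2 this is -24, so t increases.
s converges to its nearest critical value 3 (a local min of the s-part); t converges to -1. The iterate converges to (3, -1).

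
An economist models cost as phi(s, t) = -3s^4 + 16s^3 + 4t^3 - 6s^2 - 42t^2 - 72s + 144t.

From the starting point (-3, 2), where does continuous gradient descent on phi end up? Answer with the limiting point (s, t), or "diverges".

phi is separable, so gradient descent decouples: s follows -∂phi/∂s, t follows -∂phi/∂t.
∂phi/∂s = -12(s - 3)(s - 2)(s + 1); at s=-3 this is 720, so s decreases.
∂phi/∂t = 12(t - 4)(t - 3); at t=2 this is 24, so t decreases.
The s-coordinate has no critical point in that direction and runs off to infinity.

diverges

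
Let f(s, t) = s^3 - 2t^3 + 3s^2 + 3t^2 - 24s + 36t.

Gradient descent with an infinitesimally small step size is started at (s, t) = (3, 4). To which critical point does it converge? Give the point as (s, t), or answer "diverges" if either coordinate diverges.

diverges

f is separable, so gradient descent decouples: s follows -∂f/∂s, t follows -∂f/∂t.
∂f/∂s = 3(s - 2)(s + 4); at s=3 this is 21, so s decreases.
∂f/∂t = -6(t - 3)(t + 2); at t=4 this is -36, so t increases.
The t-coordinate has no critical point in that direction and runs off to infinity.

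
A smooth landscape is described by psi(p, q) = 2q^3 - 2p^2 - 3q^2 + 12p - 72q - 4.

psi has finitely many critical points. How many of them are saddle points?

1

psi separates as a function of p plus a function of q, so ∇psi=0 decouples.
∂psi/∂p = -4(p - 3) = 0 at p ∈ {3}; ∂psi/∂q = 6(q - 4)(q + 3) = 0 at q ∈ {-3, 4}.
The Hessian is diagonal: diag(psi_pp, psi_qq). Second derivatives: psi_pp(3)=-4; psi_qq(-3)=-42, psi_qq(4)=42.
Saddle points occur where the two diagonal entries have opposite signs: (3, 4). Count: 1.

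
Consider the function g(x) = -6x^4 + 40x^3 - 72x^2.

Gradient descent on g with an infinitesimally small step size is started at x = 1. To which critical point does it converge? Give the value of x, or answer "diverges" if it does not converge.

2

g'(x) = -24x(x - 3)(x - 2), so g'(1) = -48.
Gradient descent moves in the -g' direction, i.e. x is increasing.
The nearest critical point in that direction is x = 2, where g'' = 48 > 0 (a local minimum). The iterate converges there.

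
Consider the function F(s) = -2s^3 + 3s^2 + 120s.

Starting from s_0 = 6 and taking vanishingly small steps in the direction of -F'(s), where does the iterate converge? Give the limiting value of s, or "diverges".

F'(s) = -6(s - 5)(s + 4), so F'(6) = -60.
Gradient descent moves in the -F' direction, i.e. s is increasing.
There is no critical point above s=6, and F' keeps the same sign, so the iterate runs off to +∞.

diverges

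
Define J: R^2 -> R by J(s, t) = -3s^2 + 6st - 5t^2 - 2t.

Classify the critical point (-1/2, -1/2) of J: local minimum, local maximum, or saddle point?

The Hessian of J is constant: H = [[-6, 6], [6, -10]].
det(H) = (-6)·(-10) − 6² = 24.
det(H) > 0 and tr(H) = -16 < 0, so H is negative definite and the point is a local maximum.

local maximum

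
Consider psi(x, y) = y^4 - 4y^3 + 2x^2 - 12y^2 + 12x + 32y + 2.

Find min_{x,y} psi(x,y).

psi(x,y) separates as P(x) + Q(y) + 2, so its minimum is min P + min Q + 2.
P'(x) = 4x + 12 vanishes at x ∈ {-3}; Q'(y) = 4(y - 4)(y - 1)(y + 2) vanishes at y ∈ {-2, 1, 4}.
Local minima of P (where P''>0): P(-3)=-18. Local minima of Q: Q(-2)=-64, Q(4)=-64.
So the global minimum of psi is P(-3) + Q(-2) + 2 = -18 − 64 + 2 = -80, attained at (-3, -2).

-80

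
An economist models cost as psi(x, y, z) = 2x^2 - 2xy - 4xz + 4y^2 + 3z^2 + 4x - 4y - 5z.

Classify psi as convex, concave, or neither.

convex

psi is quadratic, so its Hessian is the constant matrix H = [[4, -2, -4], [-2, 8, 0], [-4, 0, 6]].
Leading principal minors: 4, 28, 40.
All positive ⇒ H ≻ 0 ⇒ convex.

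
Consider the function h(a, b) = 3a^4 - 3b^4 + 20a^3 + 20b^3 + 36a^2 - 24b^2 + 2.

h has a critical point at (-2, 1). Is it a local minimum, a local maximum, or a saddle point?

saddle point

The mixed partial ∂²h/∂a∂b is 0, so the Hessian at any point is diag(h_aa, h_bb) = diag(12(3a^2 + 10a + 6), 12(-3b^2 + 10b - 4)).
At (-2, 1): H = diag(-24, 36).
The eigenvalues have opposite signs, so H is indefinite: a saddle point.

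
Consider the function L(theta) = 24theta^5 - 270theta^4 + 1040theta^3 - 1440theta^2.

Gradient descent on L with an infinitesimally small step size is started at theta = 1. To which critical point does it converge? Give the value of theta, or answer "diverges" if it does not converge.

L'(theta) = 120theta(theta - 4)(theta - 3)(theta - 2), so L'(1) = -720.
Gradient descent moves in the -L' direction, i.e. theta is increasing.
The nearest critical point in that direction is theta = 2, where L'' = 480 > 0 (a local minimum). The iterate converges there.

2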